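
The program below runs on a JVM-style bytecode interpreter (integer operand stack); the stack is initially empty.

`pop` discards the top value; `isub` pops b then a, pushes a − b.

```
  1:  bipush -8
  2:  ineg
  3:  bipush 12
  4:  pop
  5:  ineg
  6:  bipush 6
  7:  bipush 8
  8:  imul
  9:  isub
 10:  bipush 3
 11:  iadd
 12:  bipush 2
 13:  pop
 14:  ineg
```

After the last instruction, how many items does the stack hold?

bipush -8  [-8]
ineg       [8]
bipush 12  [8, 12]
pop        [8]
ineg       [-8]
bipush 6   [-8, 6]
bipush 8   [-8, 6, 8]
imul       [-8, 48]
isub       [-56]
bipush 3   [-56, 3]
iadd       [-53]
bipush 2   [-53, 2]
pop        [-53]
ineg       [53]

1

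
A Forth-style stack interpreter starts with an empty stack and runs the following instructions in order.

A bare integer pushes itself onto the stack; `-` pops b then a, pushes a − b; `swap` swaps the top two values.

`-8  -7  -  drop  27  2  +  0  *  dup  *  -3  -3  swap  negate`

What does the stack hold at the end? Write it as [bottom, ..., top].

[0, -3, 3]

-8     → [-8]
-7     → [-8, -7]
-      → [-1]
drop   → []
27     → [27]
2      → [27, 2]
+      → [29]
0      → [29, 0]
*      → [0]
dup    → [0, 0]
*      → [0]
-3     → [0, -3]
-3     → [0, -3, -3]
swap   → [0, -3, -3]
negate → [0, -3, 3]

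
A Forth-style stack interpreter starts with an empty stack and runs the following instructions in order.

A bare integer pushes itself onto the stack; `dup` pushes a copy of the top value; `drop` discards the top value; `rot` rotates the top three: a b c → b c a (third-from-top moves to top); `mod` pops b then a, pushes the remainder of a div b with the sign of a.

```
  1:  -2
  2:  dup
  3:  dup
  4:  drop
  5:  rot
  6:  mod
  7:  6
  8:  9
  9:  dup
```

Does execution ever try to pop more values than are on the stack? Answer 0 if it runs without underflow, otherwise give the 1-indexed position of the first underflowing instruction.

-2   : -2
dup  : -2 -2
dup  : -2 -2 -2
drop : -2 -2
rot  — needs 3 operands, stack has 2 → underflow

5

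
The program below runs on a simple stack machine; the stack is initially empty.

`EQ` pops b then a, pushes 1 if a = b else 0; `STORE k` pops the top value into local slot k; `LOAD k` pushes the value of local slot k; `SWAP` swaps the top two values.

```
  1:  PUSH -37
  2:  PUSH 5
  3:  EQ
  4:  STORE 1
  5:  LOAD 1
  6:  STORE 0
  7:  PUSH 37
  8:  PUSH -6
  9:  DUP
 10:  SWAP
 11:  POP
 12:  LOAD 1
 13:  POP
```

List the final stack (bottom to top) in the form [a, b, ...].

PUSH -37  -37
PUSH 5    -37 5
EQ        0
STORE 1   (empty)
LOAD 1    0
STORE 0   (empty)
PUSH 37   37
PUSH -6   37 -6
DUP       37 -6 -6
SWAP      37 -6 -6
POP       37 -6
LOAD 1    37 -6 0
POP       37 -6

[37, -6]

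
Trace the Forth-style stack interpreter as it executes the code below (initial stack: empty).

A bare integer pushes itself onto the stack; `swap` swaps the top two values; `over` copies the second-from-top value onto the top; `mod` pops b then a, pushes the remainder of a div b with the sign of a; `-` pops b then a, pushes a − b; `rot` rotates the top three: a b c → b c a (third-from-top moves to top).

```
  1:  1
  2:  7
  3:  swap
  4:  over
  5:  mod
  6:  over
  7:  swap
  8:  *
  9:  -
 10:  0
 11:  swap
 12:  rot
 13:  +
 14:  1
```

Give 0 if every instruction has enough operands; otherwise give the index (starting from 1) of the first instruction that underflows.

12

1     [1]
7     [1, 7]
swap  [7, 1]
over  [7, 1, 7]
mod   [7, 1]
over  [7, 1, 7]
swap  [7, 7, 1]
*     [7, 7]
-     [0]
0     [0, 0]
swap  [0, 0]
rot  — needs 3 operands, stack has 2 → underflow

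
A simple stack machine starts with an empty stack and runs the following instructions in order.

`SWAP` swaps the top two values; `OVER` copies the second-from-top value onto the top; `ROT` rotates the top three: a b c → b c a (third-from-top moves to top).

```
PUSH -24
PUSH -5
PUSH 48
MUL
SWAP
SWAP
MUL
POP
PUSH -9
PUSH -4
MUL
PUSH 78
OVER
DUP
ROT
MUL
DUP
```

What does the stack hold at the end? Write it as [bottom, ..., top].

[36, 36, 2808, 2808]

PUSH -24 : [-24]
PUSH -5  : [-24, -5]
PUSH 48  : [-24, -5, 48]
MUL      : [-24, -240]
SWAP     : [-240, -24]
SWAP     : [-24, -240]
MUL      : [5760]
POP      : []
PUSH -9  : [-9]
PUSH -4  : [-9, -4]
MUL      : [36]
PUSH 78  : [36, 78]
OVER     : [36, 78, 36]
DUP      : [36, 78, 36, 36]
ROT      : [36, 36, 36, 78]
MUL      : [36, 36, 2808]
DUP      : [36, 36, 2808, 2808]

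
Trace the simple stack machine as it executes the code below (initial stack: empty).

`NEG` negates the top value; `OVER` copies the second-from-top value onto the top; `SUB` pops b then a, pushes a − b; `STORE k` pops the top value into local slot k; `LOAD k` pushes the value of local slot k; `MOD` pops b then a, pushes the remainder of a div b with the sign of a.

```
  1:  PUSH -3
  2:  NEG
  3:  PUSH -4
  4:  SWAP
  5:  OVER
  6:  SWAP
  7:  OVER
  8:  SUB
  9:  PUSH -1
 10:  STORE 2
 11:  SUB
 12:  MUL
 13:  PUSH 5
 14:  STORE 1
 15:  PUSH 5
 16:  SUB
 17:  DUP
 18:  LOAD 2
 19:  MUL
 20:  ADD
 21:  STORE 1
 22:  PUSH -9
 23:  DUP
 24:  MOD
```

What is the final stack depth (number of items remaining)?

1

PUSH -3 → -3
NEG     → 3
PUSH -4 → 3 -4
SWAP    → -4 3
OVER    → -4 3 -4
SWAP    → -4 -4 3
OVER    → -4 -4 3 -4
SUB     → -4 -4 7
PUSH -1 → -4 -4 7 -1
STORE 2 → -4 -4 7
SUB     → -4 -11
MUL     → 44
PUSH 5  → 44 5
STORE 1 → 44
PUSH 5  → 44 5
SUB     → 39
DUP     → 39 39
LOAD 2  → 39 39 -1
MUL     → 39 -39
ADD     → 0
STORE 1 → (empty)
PUSH -9 → -9
DUP     → -9 -9
MOD     → 0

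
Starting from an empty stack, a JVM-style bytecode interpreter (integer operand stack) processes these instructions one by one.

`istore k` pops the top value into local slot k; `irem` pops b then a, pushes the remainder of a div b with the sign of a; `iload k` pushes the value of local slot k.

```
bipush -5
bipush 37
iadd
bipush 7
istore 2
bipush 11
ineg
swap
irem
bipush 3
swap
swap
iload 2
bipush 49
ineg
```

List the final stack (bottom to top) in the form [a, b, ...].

[-11, 3, 7, -49]

bipush -5 -> -5
bipush 37 -> -5 37
iadd      -> 32
bipush 7  -> 32 7
istore 2  -> 32
bipush 11 -> 32 11
ineg      -> 32 -11
swap      -> -11 32
irem      -> -11
bipush 3  -> -11 3
swap      -> 3 -11
swap      -> -11 3
iload 2   -> -11 3 7
bipush 49 -> -11 3 7 49
ineg      -> -11 3 7 -49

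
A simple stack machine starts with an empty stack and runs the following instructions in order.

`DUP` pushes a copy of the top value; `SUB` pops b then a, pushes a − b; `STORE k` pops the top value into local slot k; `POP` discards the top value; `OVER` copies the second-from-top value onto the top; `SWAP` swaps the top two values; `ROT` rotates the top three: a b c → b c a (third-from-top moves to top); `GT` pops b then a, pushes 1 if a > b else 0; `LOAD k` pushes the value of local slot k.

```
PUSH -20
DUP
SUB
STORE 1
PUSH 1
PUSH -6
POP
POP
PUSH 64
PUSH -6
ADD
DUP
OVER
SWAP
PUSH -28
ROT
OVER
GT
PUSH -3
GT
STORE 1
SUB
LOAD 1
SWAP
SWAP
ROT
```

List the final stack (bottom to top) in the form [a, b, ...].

[86, 1, 58]

PUSH -20 : [-20]
DUP      : [-20, -20]
SUB      : [0]
STORE 1  : []
PUSH 1   : [1]
PUSH -6  : [1, -6]
POP      : [1]
POP      : []
PUSH 64  : [64]
PUSH -6  : [64, -6]
ADD      : [58]
DUP      : [58, 58]
OVER     : [58, 58, 58]
SWAP     : [58, 58, 58]
PUSH -28 : [58, 58, 58, -28]
ROT      : [58, 58, -28, 58]
OVER     : [58, 58, -28, 58, -28]
GT       : [58, 58, -28, 1]
PUSH -3  : [58, 58, -28, 1, -3]
GT       : [58, 58, -28, 1]
STORE 1  : [58, 58, -28]
SUB      : [58, 86]
LOAD 1   : [58, 86, 1]
SWAP     : [58, 1, 86]
SWAP     : [58, 86, 1]
ROT      : [86, 1, 58]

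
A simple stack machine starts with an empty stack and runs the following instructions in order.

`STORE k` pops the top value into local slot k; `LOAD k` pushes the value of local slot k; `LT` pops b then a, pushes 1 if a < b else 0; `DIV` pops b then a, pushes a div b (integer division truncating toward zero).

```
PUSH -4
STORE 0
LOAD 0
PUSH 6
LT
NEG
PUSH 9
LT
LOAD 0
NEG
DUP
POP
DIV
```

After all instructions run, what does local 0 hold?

PUSH -4 : -4
STORE 0 : (empty)
LOAD 0  : -4
PUSH 6  : -4 6
LT      : 1
NEG     : -1
PUSH 9  : -1 9
LT      : 1
LOAD 0  : 1 -4
NEG     : 1 4
DUP     : 1 4 4
POP     : 1 4
DIV     : 0

-4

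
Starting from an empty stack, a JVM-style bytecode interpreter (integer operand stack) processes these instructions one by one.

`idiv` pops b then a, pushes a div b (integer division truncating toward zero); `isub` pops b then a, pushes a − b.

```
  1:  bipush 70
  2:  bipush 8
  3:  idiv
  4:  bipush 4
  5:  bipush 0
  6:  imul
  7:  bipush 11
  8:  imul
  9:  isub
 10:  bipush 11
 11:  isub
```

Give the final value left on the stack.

bipush 70 → [70]
bipush 8  → [70, 8]
idiv      → [8]
bipush 4  → [8, 4]
bipush 0  → [8, 4, 0]
imul      → [8, 0]
bipush 11 → [8, 0, 11]
imul      → [8, 0]
isub      → [8]
bipush 11 → [8, 11]
isub      → [-3]

-3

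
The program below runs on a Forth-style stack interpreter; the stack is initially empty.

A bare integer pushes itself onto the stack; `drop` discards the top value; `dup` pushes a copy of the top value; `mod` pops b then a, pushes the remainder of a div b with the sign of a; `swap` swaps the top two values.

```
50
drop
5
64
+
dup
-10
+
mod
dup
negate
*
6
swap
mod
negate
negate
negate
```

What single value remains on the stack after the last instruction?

50      50
drop    (empty)
5       5
64      5 64
+       69
dup     69 69
-10     69 69 -10
+       69 59
mod     10
dup     10 10
negate  10 -10
*       -100
6       -100 6
swap    6 -100
mod     6
negate  -6
negate  6
negate  -6

-6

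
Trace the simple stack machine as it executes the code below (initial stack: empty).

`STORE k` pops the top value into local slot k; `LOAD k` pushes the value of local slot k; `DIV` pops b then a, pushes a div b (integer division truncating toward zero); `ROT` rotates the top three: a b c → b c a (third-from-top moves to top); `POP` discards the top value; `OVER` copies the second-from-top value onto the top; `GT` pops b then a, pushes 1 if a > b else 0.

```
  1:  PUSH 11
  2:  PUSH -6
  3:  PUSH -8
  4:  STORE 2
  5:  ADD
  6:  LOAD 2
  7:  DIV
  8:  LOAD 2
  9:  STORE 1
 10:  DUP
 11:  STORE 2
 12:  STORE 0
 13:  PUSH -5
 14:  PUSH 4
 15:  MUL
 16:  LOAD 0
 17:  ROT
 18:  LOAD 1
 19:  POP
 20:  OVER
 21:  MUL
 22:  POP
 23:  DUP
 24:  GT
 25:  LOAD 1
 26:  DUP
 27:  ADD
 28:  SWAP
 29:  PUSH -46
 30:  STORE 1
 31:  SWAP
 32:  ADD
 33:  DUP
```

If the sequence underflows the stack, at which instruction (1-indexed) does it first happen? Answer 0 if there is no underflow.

PUSH 11 : [11]
PUSH -6 : [11, -6]
PUSH -8 : [11, -6, -8]
STORE 2 : [11, -6]
ADD     : [5]
LOAD 2  : [5, -8]
DIV     : [0]
LOAD 2  : [0, -8]
STORE 1 : [0]
DUP     : [0, 0]
STORE 2 : [0]
STORE 0 : []
PUSH -5 : [-5]
PUSH 4  : [-5, 4]
MUL     : [-20]
LOAD 0  : [-20, 0]
ROT  — needs 3 operands, stack has 2 → underflow

17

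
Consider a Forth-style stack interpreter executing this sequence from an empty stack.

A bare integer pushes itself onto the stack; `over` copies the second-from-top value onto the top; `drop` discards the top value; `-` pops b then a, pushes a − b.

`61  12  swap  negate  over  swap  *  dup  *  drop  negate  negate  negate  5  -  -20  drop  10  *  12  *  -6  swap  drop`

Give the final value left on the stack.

-6

61     -> 61
12     -> 61 12
swap   -> 12 61
negate -> 12 -61
over   -> 12 -61 12
swap   -> 12 12 -61
*      -> 12 -732
dup    -> 12 -732 -732
*      -> 12 535824
drop   -> 12
negate -> -12
negate -> 12
negate -> -12
5      -> -12 5
-      -> -17
-20    -> -17 -20
drop   -> -17
10     -> -17 10
*      -> -170
12     -> -170 12
*      -> -2040
-6     -> -2040 -6
swap   -> -6 -2040
drop   -> -6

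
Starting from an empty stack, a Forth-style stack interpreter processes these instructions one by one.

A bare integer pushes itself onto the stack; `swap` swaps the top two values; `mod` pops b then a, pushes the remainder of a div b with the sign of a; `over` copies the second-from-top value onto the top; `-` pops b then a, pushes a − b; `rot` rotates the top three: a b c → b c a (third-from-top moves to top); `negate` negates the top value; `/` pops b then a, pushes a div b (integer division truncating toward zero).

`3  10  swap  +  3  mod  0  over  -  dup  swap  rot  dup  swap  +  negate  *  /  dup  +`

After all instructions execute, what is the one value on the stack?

0

3      → 3
10     → 3 10
swap   → 10 3
+      → 13
3      → 13 3
mod    → 1
0      → 1 0
over   → 1 0 1
-      → 1 -1
dup    → 1 -1 -1
swap   → 1 -1 -1
rot    → -1 -1 1
dup    → -1 -1 1 1
swap   → -1 -1 1 1
+      → -1 -1 2
negate → -1 -1 -2
*      → -1 2
/      → 0
dup    → 0 0
+      → 0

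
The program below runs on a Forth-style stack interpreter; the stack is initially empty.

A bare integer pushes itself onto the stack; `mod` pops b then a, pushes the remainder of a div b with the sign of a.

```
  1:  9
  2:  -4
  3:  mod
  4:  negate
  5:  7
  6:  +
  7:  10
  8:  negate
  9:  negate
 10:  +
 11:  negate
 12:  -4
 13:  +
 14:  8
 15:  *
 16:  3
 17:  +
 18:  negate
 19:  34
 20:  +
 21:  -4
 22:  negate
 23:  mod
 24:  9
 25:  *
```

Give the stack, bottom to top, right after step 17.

9      : 9
-4     : 9 -4
mod    : 1
negate : -1
7      : -1 7
+      : 6
10     : 6 10
negate : 6 -10
negate : 6 10
+      : 16
negate : -16
-4     : -16 -4
+      : -20
8      : -20 8
*      : -160
3      : -160 3
+      : -157

[-157]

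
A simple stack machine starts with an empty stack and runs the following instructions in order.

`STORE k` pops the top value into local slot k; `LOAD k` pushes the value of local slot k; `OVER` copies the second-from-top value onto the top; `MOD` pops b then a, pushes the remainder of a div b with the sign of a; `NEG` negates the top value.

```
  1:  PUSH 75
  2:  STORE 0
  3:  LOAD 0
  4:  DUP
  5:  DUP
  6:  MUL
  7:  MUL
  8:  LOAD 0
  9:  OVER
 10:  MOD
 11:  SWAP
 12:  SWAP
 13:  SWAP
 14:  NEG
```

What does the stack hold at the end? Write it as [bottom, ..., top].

[75, -421875]

PUSH 75  [75]
STORE 0  []
LOAD 0   [75]
DUP      [75, 75]
DUP      [75, 75, 75]
MUL      [75, 5625]
MUL      [421875]
LOAD 0   [421875, 75]
OVER     [421875, 75, 421875]
MOD      [421875, 75]
SWAP     [75, 421875]
SWAP     [421875, 75]
SWAP     [75, 421875]
NEG      [75, -421875]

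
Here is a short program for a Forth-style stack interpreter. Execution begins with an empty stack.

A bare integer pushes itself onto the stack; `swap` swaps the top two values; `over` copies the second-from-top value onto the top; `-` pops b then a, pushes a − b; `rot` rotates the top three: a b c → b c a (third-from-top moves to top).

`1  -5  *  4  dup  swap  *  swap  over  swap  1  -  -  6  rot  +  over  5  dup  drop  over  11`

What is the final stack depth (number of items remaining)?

1    -> 1
-5   -> 1 -5
*    -> -5
4    -> -5 4
dup  -> -5 4 4
swap -> -5 4 4
*    -> -5 16
swap -> 16 -5
over -> 16 -5 16
swap -> 16 16 -5
1    -> 16 16 -5 1
-    -> 16 16 -6
-    -> 16 22
6    -> 16 22 6
rot  -> 22 6 16
+    -> 22 22
over -> 22 22 22
5    -> 22 22 22 5
dup  -> 22 22 22 5 5
drop -> 22 22 22 5
over -> 22 22 22 5 22
11   -> 22 22 22 5 22 11

6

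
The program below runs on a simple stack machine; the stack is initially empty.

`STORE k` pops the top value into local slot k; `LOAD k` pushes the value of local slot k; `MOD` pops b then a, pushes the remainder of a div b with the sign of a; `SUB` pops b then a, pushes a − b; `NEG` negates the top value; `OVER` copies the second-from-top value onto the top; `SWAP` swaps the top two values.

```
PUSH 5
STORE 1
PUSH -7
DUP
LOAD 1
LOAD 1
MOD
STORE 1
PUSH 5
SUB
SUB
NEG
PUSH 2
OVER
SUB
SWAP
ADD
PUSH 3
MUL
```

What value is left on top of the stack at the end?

PUSH 5   5
STORE 1  (empty)
PUSH -7  -7
DUP      -7 -7
LOAD 1   -7 -7 5
LOAD 1   -7 -7 5 5
MOD      -7 -7 0
STORE 1  -7 -7
PUSH 5   -7 -7 5
SUB      -7 -12
SUB      5
NEG      -5
PUSH 2   -5 2
OVER     -5 2 -5
SUB      -5 7
SWAP     7 -5
ADD      2
PUSH 3   2 3
MUL      6

6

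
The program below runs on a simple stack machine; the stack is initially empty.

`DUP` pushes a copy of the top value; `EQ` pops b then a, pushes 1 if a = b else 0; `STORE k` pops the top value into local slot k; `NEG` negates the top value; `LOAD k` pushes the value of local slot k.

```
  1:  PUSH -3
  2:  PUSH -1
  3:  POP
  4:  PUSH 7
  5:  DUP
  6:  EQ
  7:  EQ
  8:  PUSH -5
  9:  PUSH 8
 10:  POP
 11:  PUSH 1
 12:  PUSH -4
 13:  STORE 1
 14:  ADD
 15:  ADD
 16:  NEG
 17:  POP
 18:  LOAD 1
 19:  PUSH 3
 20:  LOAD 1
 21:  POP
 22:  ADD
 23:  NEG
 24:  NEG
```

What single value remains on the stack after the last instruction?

-1

PUSH -3 : -3
PUSH -1 : -3 -1
POP     : -3
PUSH 7  : -3 7
DUP     : -3 7 7
EQ      : -3 1
EQ      : 0
PUSH -5 : 0 -5
PUSH 8  : 0 -5 8
POP     : 0 -5
PUSH 1  : 0 -5 1
PUSH -4 : 0 -5 1 -4
STORE 1 : 0 -5 1
ADD     : 0 -4
ADD     : -4
NEG     : 4
POP     : (empty)
LOAD 1  : -4
PUSH 3  : -4 3
LOAD 1  : -4 3 -4
POP     : -4 3
ADD     : -1
NEG     : 1
NEG     : -1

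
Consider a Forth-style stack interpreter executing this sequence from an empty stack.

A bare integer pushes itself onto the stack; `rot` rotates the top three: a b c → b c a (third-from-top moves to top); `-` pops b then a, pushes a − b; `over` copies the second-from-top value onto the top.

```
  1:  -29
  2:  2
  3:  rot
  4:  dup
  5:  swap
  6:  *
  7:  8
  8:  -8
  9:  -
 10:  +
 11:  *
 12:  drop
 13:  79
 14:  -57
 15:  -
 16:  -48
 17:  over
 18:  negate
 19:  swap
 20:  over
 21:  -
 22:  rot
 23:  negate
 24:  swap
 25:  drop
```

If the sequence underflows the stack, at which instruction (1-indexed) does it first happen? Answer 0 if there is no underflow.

-29 : [-29]
2   : [-29, 2]
rot  — needs 3 operands, stack has 2 → underflow

3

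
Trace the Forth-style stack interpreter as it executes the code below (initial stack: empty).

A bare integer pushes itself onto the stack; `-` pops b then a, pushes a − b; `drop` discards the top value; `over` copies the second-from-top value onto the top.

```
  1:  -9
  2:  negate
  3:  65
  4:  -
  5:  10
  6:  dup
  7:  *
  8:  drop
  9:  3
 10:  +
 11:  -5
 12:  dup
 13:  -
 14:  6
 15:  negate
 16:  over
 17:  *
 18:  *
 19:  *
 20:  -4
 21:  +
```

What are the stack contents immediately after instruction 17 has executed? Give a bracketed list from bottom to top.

[-53, 0, 0]

-9      [-9]
negate  [9]
65      [9, 65]
-       [-56]
10      [-56, 10]
dup     [-56, 10, 10]
*       [-56, 100]
drop    [-56]
3       [-56, 3]
+       [-53]
-5      [-53, -5]
dup     [-53, -5, -5]
-       [-53, 0]
6       [-53, 0, 6]
negate  [-53, 0, -6]
over    [-53, 0, -6, 0]
*       [-53, 0, 0]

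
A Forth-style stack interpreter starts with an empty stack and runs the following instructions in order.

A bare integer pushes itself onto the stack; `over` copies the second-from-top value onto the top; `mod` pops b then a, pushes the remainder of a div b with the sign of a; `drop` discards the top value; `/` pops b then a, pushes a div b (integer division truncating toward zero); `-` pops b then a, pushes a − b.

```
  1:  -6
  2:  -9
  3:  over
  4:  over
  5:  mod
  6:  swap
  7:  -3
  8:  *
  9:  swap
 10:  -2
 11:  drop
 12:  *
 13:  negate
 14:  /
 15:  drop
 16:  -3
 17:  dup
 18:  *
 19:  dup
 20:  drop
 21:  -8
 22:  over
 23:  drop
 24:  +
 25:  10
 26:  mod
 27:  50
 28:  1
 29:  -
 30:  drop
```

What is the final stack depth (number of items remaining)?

1

-6     -> -6
-9     -> -6 -9
over   -> -6 -9 -6
over   -> -6 -9 -6 -9
mod    -> -6 -9 -6
swap   -> -6 -6 -9
-3     -> -6 -6 -9 -3
*      -> -6 -6 27
swap   -> -6 27 -6
-2     -> -6 27 -6 -2
drop   -> -6 27 -6
*      -> -6 -162
negate -> -6 162
/      -> 0
drop   -> (empty)
-3     -> -3
dup    -> -3 -3
*      -> 9
dup    -> 9 9
drop   -> 9
-8     -> 9 -8
over   -> 9 -8 9
drop   -> 9 -8
+      -> 1
10     -> 1 10
mod    -> 1
50     -> 1 50
1      -> 1 50 1
-      -> 1 49
drop   -> 1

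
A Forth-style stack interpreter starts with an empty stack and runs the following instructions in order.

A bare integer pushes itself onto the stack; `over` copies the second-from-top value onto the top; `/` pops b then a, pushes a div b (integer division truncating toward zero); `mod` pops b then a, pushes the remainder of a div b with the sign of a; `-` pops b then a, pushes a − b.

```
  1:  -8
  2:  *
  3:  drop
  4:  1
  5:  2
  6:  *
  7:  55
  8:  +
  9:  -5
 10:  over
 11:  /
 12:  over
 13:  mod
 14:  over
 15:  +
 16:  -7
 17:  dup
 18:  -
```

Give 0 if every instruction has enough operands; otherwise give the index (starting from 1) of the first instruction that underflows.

2

-8 : -8
*  — needs 2 operands, stack has 1 → underflow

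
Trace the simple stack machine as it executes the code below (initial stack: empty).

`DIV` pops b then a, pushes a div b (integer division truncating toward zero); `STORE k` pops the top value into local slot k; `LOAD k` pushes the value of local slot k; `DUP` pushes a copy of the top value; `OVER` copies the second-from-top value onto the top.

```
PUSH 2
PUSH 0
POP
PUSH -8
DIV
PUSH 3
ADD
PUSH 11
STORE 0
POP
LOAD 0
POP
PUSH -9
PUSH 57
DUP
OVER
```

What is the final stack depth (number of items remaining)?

4

PUSH 2  -> 2
PUSH 0  -> 2 0
POP     -> 2
PUSH -8 -> 2 -8
DIV     -> 0
PUSH 3  -> 0 3
ADD     -> 3
PUSH 11 -> 3 11
STORE 0 -> 3
POP     -> (empty)
LOAD 0  -> 11
POP     -> (empty)
PUSH -9 -> -9
PUSH 57 -> -9 57
DUP     -> -9 57 57
OVER    -> -9 57 57 57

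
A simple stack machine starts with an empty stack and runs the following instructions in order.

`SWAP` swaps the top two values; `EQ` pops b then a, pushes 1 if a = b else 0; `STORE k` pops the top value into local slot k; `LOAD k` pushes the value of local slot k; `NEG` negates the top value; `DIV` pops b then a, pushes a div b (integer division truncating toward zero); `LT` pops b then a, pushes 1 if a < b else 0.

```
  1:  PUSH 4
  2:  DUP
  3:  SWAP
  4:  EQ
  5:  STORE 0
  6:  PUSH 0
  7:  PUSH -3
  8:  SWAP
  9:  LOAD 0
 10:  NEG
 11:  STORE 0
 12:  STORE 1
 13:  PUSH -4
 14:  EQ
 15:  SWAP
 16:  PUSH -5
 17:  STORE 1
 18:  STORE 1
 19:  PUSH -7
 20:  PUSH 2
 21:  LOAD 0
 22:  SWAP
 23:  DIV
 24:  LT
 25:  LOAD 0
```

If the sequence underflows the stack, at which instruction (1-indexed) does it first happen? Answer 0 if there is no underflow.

PUSH 4  : [4]
DUP     : [4, 4]
SWAP    : [4, 4]
EQ      : [1]
STORE 0 : []
PUSH 0  : [0]
PUSH -3 : [0, -3]
SWAP    : [-3, 0]
LOAD 0  : [-3, 0, 1]
NEG     : [-3, 0, -1]
STORE 0 : [-3, 0]
STORE 1 : [-3]
PUSH -4 : [-3, -4]
EQ      : [0]
SWAP  — needs 2 operands, stack has 1 → underflow

15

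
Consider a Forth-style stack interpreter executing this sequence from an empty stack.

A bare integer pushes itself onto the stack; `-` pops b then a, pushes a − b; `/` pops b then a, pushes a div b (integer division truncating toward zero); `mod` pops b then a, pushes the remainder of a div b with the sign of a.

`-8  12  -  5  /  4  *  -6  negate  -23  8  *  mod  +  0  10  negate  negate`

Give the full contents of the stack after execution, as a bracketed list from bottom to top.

-8     : [-8]
12     : [-8, 12]
-      : [-20]
5      : [-20, 5]
/      : [-4]
4      : [-4, 4]
*      : [-16]
-6     : [-16, -6]
negate : [-16, 6]
-23    : [-16, 6, -23]
8      : [-16, 6, -23, 8]
*      : [-16, 6, -184]
mod    : [-16, 6]
+      : [-10]
0      : [-10, 0]
10     : [-10, 0, 10]
negate : [-10, 0, -10]
negate : [-10, 0, 10]

[-10, 0, 10]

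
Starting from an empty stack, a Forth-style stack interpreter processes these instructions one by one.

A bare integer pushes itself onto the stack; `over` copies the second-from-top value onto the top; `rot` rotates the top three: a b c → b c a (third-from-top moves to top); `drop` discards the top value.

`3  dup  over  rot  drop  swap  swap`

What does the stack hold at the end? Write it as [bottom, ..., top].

3    : 3
dup  : 3 3
over : 3 3 3
rot  : 3 3 3
drop : 3 3
swap : 3 3
swap : 3 3

[3, 3]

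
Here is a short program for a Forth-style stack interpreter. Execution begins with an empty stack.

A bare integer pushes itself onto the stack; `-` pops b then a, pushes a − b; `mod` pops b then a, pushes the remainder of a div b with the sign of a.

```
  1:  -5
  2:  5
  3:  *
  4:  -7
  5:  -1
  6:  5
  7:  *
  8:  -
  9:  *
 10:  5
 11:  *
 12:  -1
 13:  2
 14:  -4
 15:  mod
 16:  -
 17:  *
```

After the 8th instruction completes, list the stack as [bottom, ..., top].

-5 → [-5]
5  → [-5, 5]
*  → [-25]
-7 → [-25, -7]
-1 → [-25, -7, -1]
5  → [-25, -7, -1, 5]
*  → [-25, -7, -5]
-  → [-25, -2]

[-25, -2]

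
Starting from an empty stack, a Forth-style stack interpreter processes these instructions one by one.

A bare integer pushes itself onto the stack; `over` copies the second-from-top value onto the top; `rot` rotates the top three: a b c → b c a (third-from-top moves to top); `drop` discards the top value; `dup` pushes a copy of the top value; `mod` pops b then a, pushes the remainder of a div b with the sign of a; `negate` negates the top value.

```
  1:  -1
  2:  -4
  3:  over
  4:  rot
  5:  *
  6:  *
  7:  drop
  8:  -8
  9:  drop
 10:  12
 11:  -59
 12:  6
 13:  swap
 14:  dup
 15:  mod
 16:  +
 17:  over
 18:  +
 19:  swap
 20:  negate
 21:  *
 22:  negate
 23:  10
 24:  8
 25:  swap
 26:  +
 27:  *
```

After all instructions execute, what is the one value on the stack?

-1     : -1
-4     : -1 -4
over   : -1 -4 -1
rot    : -4 -1 -1
*      : -4 1
*      : -4
drop   : (empty)
-8     : -8
drop   : (empty)
12     : 12
-59    : 12 -59
6      : 12 -59 6
swap   : 12 6 -59
dup    : 12 6 -59 -59
mod    : 12 6 0
+      : 12 6
over   : 12 6 12
+      : 12 18
swap   : 18 12
negate : 18 -12
*      : -216
negate : 216
10     : 216 10
8      : 216 10 8
swap   : 216 8 10
+      : 216 18
*      : 3888

3888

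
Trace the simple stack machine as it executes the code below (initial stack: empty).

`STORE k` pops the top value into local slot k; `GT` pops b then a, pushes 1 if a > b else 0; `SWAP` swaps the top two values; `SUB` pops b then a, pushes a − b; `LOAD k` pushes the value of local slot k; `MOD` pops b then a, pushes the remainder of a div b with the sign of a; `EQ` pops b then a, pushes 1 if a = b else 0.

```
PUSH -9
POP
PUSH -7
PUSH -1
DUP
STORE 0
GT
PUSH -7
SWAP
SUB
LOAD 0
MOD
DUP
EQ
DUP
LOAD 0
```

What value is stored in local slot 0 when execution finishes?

-1

PUSH -9 : -9
POP     : (empty)
PUSH -7 : -7
PUSH -1 : -7 -1
DUP     : -7 -1 -1
STORE 0 : -7 -1
GT      : 0
PUSH -7 : 0 -7
SWAP    : -7 0
SUB     : -7
LOAD 0  : -7 -1
MOD     : 0
DUP     : 0 0
EQ      : 1
DUP     : 1 1
LOAD 0  : 1 1 -1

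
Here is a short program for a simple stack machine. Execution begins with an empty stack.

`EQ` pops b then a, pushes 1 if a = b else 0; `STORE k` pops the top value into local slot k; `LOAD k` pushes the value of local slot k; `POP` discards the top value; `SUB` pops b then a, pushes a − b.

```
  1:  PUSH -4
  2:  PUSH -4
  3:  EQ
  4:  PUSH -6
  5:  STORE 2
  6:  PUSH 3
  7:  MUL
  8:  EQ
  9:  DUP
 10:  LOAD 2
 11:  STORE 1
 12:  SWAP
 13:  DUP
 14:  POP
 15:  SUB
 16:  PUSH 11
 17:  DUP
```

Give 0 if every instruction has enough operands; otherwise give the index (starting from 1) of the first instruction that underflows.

PUSH -4 -> -4
PUSH -4 -> -4 -4
EQ      -> 1
PUSH -6 -> 1 -6
STORE 2 -> 1
PUSH 3  -> 1 3
MUL     -> 3
EQ  — needs 2 operands, stack has 1 → underflow

8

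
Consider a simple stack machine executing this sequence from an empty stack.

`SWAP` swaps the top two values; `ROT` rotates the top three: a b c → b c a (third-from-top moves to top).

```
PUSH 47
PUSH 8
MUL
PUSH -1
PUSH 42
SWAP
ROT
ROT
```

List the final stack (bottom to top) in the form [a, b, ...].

[-1, 376, 42]

PUSH 47 → [47]
PUSH 8  → [47, 8]
MUL     → [376]
PUSH -1 → [376, -1]
PUSH 42 → [376, -1, 42]
SWAP    → [376, 42, -1]
ROT     → [42, -1, 376]
ROT     → [-1, 376, 42]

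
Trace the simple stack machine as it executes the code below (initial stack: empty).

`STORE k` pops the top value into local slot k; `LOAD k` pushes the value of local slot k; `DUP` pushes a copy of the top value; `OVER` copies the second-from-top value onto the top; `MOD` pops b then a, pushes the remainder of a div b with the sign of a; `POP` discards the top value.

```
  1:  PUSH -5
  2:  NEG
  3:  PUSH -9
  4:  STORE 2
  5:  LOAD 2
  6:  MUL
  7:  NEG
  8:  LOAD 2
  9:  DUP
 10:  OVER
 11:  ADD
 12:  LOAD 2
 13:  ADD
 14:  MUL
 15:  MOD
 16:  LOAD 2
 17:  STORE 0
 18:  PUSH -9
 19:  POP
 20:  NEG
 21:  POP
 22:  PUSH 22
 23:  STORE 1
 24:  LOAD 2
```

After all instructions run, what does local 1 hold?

22

PUSH -5  -5
NEG      5
PUSH -9  5 -9
STORE 2  5
LOAD 2   5 -9
MUL      -45
NEG      45
LOAD 2   45 -9
DUP      45 -9 -9
OVER     45 -9 -9 -9
ADD      45 -9 -18
LOAD 2   45 -9 -18 -9
ADD      45 -9 -27
MUL      45 243
MOD      45
LOAD 2   45 -9
STORE 0  45
PUSH -9  45 -9
POP      45
NEG      -45
POP      (empty)
PUSH 22  22
STORE 1  (empty)
LOAD 2   -9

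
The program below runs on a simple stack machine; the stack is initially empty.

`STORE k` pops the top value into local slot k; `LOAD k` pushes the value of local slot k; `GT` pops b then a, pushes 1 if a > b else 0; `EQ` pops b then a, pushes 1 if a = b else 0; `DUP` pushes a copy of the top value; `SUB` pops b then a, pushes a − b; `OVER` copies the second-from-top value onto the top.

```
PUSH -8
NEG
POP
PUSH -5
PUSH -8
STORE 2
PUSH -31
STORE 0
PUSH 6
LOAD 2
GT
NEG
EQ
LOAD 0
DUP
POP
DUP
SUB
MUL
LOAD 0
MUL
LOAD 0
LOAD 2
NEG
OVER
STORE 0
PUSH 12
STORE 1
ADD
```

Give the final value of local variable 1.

12

PUSH -8  → -8
NEG      → 8
POP      → (empty)
PUSH -5  → -5
PUSH -8  → -5 -8
STORE 2  → -5
PUSH -31 → -5 -31
STORE 0  → -5
PUSH 6   → -5 6
LOAD 2   → -5 6 -8
GT       → -5 1
NEG      → -5 -1
EQ       → 0
LOAD 0   → 0 -31
DUP      → 0 -31 -31
POP      → 0 -31
DUP      → 0 -31 -31
SUB      → 0 0
MUL      → 0
LOAD 0   → 0 -31
MUL      → 0
LOAD 0   → 0 -31
LOAD 2   → 0 -31 -8
NEG      → 0 -31 8
OVER     → 0 -31 8 -31
STORE 0  → 0 -31 8
PUSH 12  → 0 -31 8 12
STORE 1  → 0 -31 8
ADD      → 0 -23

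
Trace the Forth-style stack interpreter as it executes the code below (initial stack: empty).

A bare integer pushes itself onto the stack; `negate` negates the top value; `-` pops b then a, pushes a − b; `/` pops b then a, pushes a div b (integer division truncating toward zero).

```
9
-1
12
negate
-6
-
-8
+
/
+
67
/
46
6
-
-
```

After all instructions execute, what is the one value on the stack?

9      : 9
-1     : 9 -1
12     : 9 -1 12
negate : 9 -1 -12
-6     : 9 -1 -12 -6
-      : 9 -1 -6
-8     : 9 -1 -6 -8
+      : 9 -1 -14
/      : 9 0
+      : 9
67     : 9 67
/      : 0
46     : 0 46
6      : 0 46 6
-      : 0 40
-      : -40

-40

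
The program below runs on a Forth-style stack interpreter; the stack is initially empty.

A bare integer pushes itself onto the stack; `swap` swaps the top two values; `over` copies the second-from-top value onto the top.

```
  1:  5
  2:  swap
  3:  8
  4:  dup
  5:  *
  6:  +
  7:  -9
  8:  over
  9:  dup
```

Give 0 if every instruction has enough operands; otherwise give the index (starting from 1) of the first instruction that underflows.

2

5  5
swap  — needs 2 operands, stack has 1 → underflow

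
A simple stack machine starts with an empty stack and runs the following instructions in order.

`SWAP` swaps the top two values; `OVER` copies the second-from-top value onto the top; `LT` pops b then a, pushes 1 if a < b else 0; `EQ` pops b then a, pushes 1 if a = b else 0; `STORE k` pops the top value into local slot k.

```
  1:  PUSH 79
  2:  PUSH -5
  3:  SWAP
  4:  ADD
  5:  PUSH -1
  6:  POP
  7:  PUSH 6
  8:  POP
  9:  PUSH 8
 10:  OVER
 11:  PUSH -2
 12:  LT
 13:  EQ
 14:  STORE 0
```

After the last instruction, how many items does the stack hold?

PUSH 79 -> [79]
PUSH -5 -> [79, -5]
SWAP    -> [-5, 79]
ADD     -> [74]
PUSH -1 -> [74, -1]
POP     -> [74]
PUSH 6  -> [74, 6]
POP     -> [74]
PUSH 8  -> [74, 8]
OVER    -> [74, 8, 74]
PUSH -2 -> [74, 8, 74, -2]
LT      -> [74, 8, 0]
EQ      -> [74, 0]
STORE 0 -> [74]

1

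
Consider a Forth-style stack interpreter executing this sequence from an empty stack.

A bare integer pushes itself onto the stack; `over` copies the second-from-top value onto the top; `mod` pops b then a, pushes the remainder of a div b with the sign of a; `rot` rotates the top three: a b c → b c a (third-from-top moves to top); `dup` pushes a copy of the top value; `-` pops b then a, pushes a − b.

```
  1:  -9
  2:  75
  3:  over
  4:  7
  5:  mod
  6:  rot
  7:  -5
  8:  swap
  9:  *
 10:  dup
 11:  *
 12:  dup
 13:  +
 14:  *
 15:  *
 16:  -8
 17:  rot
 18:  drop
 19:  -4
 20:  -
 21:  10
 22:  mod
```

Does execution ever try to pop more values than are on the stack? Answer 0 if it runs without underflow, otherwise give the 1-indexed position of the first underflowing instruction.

17

-9   → -9
75   → -9 75
over → -9 75 -9
7    → -9 75 -9 7
mod  → -9 75 -2
rot  → 75 -2 -9
-5   → 75 -2 -9 -5
swap → 75 -2 -5 -9
*    → 75 -2 45
dup  → 75 -2 45 45
*    → 75 -2 2025
dup  → 75 -2 2025 2025
+    → 75 -2 4050
*    → 75 -8100
*    → -607500
-8   → -607500 -8
rot  — needs 3 operands, stack has 2 → underflow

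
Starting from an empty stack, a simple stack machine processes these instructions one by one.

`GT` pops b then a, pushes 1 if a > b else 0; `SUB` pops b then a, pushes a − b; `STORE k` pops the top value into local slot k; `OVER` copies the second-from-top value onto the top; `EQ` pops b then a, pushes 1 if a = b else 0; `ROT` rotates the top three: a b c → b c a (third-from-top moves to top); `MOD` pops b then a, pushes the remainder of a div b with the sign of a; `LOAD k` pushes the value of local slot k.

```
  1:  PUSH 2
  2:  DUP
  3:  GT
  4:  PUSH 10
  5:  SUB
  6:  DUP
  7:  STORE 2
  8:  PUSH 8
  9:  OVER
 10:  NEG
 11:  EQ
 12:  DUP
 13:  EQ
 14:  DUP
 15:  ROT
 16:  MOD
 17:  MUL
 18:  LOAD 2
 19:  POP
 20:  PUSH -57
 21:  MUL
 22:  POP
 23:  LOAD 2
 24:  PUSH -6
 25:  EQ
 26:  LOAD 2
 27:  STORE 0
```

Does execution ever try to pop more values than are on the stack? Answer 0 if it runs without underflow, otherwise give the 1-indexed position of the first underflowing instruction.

0

PUSH 2   : 2
DUP      : 2 2
GT       : 0
PUSH 10  : 0 10
SUB      : -10
DUP      : -10 -10
STORE 2  : -10
PUSH 8   : -10 8
OVER     : -10 8 -10
NEG      : -10 8 10
EQ       : -10 0
DUP      : -10 0 0
EQ       : -10 1
DUP      : -10 1 1
ROT      : 1 1 -10
MOD      : 1 1
MUL      : 1
LOAD 2   : 1 -10
POP      : 1
PUSH -57 : 1 -57
MUL      : -57
POP      : (empty)
LOAD 2   : -10
PUSH -6  : -10 -6
EQ       : 0
LOAD 2   : 0 -10
STORE 0  : 0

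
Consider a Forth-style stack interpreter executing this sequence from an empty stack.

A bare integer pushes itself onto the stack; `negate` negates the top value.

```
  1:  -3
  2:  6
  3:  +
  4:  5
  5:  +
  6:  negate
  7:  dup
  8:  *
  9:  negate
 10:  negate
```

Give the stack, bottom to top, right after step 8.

[64]

-3     → -3
6      → -3 6
+      → 3
5      → 3 5
+      → 8
negate → -8
dup    → -8 -8
*      → 64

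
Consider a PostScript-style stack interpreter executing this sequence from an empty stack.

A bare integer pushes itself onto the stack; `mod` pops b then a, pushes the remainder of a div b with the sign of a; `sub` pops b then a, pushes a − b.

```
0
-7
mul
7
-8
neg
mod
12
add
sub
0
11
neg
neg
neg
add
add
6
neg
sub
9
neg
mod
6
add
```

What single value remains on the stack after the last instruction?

0

0   -> [0]
-7  -> [0, -7]
mul -> [0]
7   -> [0, 7]
-8  -> [0, 7, -8]
neg -> [0, 7, 8]
mod -> [0, 7]
12  -> [0, 7, 12]
add -> [0, 19]
sub -> [-19]
0   -> [-19, 0]
11  -> [-19, 0, 11]
neg -> [-19, 0, -11]
neg -> [-19, 0, 11]
neg -> [-19, 0, -11]
add -> [-19, -11]
add -> [-30]
6   -> [-30, 6]
neg -> [-30, -6]
sub -> [-24]
9   -> [-24, 9]
neg -> [-24, -9]
mod -> [-6]
6   -> [-6, 6]
add -> [0]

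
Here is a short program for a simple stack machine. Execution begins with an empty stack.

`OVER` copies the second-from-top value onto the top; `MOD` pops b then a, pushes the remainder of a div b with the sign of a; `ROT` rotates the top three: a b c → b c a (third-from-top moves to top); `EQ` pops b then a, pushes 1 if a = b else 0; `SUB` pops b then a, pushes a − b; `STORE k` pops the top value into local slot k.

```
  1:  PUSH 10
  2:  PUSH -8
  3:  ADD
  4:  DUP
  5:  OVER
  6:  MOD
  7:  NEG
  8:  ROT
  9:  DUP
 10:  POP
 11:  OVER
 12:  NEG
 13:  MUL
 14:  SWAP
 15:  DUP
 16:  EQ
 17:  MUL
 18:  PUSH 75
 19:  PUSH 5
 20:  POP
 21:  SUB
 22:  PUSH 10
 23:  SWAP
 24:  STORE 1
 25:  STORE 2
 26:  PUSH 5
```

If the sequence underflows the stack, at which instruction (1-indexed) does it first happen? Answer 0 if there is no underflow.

8

PUSH 10 → [10]
PUSH -8 → [10, -8]
ADD     → [2]
DUP     → [2, 2]
OVER    → [2, 2, 2]
MOD     → [2, 0]
NEG     → [2, 0]
ROT  — needs 3 operands, stack has 2 → underflow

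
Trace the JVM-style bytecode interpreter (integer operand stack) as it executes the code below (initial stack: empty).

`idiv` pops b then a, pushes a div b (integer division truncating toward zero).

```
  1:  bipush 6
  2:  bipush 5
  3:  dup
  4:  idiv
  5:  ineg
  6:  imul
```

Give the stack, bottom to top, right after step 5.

[6, -1]

bipush 6 : 6
bipush 5 : 6 5
dup      : 6 5 5
idiv     : 6 1
ineg     : 6 -1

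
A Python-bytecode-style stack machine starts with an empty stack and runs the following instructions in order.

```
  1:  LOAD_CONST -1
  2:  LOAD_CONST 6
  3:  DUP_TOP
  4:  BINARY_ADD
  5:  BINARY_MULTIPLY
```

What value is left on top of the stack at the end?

LOAD_CONST -1   : [-1]
LOAD_CONST 6    : [-1, 6]
DUP_TOP         : [-1, 6, 6]
BINARY_ADD      : [-1, 12]
BINARY_MULTIPLY : [-12]

-12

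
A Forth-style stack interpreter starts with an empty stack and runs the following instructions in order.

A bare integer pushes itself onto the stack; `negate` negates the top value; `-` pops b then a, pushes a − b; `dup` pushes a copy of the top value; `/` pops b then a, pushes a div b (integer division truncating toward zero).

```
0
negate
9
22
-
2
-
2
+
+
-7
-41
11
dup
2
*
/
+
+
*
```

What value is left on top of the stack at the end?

624

0      → [0]
negate → [0]
9      → [0, 9]
22     → [0, 9, 22]
-      → [0, -13]
2      → [0, -13, 2]
-      → [0, -15]
2      → [0, -15, 2]
+      → [0, -13]
+      → [-13]
-7     → [-13, -7]
-41    → [-13, -7, -41]
11     → [-13, -7, -41, 11]
dup    → [-13, -7, -41, 11, 11]
2      → [-13, -7, -41, 11, 11, 2]
*      → [-13, -7, -41, 11, 22]
/      → [-13, -7, -41, 0]
+      → [-13, -7, -41]
+      → [-13, -48]
*      → [624]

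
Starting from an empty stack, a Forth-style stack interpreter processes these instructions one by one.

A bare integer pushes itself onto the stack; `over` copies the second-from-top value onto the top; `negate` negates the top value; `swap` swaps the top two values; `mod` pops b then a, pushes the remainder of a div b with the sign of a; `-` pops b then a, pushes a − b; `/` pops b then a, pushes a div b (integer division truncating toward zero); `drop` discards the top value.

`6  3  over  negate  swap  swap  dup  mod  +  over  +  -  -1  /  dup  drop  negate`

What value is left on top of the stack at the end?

-3

6      → 6
3      → 6 3
over   → 6 3 6
negate → 6 3 -6
swap   → 6 -6 3
swap   → 6 3 -6
dup    → 6 3 -6 -6
mod    → 6 3 0
+      → 6 3
over   → 6 3 6
+      → 6 9
-      → -3
-1     → -3 -1
/      → 3
dup    → 3 3
drop   → 3
negate → -3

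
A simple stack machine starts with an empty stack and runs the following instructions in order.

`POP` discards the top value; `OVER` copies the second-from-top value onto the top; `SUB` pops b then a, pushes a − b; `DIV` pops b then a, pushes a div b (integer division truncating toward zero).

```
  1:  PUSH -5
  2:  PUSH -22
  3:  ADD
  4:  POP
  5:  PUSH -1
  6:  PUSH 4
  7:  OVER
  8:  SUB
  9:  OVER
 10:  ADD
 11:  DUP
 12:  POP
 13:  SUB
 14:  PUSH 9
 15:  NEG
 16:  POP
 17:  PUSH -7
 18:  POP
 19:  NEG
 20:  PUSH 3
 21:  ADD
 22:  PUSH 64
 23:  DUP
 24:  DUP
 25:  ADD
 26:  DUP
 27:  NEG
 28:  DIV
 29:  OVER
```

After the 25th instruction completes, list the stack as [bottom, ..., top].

[8, 64, 128]

PUSH -5  → -5
PUSH -22 → -5 -22
ADD      → -27
POP      → (empty)
PUSH -1  → -1
PUSH 4   → -1 4
OVER     → -1 4 -1
SUB      → -1 5
OVER     → -1 5 -1
ADD      → -1 4
DUP      → -1 4 4
POP      → -1 4
SUB      → -5
PUSH 9   → -5 9
NEG      → -5 -9
POP      → -5
PUSH -7  → -5 -7
POP      → -5
NEG      → 5
PUSH 3   → 5 3
ADD      → 8
PUSH 64  → 8 64
DUP      → 8 64 64
DUP      → 8 64 64 64
ADD      → 8 64 128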